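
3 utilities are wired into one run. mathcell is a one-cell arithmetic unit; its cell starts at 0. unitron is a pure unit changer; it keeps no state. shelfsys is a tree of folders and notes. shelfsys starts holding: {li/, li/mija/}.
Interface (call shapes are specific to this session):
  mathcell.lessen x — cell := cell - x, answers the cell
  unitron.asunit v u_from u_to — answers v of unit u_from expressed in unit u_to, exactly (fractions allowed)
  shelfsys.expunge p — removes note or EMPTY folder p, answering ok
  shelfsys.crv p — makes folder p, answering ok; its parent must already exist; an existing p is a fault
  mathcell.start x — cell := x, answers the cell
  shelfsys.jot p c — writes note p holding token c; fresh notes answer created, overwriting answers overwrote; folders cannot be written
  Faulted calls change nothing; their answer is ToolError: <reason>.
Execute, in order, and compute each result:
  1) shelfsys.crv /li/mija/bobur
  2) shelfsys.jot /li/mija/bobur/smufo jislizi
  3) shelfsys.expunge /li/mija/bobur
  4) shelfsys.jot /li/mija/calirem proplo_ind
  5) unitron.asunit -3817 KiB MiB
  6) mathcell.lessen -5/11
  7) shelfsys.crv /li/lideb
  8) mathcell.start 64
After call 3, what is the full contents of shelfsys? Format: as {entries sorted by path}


Answer: {li/, li/mija/, li/mija/bobur/, li/mija/bobur/smufo=jislizi}

Derivation:
→ crv(p: /li/mija/bobur)
← ok
→ jot(p: /li/mija/bobur/smufo, c: jislizi)
← created
→ expunge(p: /li/mija/bobur)
← ToolError: not empty
→ jot(p: /li/mija/calirem, c: proplo_ind)
← created
→ asunit(v: -3817, u_from: KiB, u_to: MiB)
← -3817/1024
→ lessen(x: -5/11)
← 5/11
→ crv(p: /li/lideb)
← ok
→ start(x: 64)
← 64


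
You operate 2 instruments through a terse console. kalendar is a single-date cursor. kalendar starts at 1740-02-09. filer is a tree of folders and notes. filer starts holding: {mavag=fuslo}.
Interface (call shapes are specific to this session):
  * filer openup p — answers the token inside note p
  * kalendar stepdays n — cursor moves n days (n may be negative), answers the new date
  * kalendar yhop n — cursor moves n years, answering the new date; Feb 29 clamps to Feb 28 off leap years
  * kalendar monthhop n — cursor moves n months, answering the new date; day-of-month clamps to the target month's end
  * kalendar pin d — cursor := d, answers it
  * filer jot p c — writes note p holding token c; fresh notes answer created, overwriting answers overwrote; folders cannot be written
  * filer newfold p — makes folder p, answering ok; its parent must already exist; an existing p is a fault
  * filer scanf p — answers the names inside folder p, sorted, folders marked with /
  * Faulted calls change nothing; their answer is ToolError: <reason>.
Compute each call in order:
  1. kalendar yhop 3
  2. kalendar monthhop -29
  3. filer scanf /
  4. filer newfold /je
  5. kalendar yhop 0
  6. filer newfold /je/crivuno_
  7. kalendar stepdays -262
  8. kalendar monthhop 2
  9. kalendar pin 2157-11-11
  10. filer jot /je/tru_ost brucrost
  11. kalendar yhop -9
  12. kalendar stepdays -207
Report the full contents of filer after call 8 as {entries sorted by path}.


-- kalendar yhop(n=3) ~> 1743-02-09
-- kalendar monthhop(n=-29) ~> 1740-09-09
-- filer scanf(p=/) ~> [mavag]
-- filer newfold(p=/je) ~> ok
-- kalendar yhop(n=0) ~> 1740-09-09
-- filer newfold(p=/je/crivuno_) ~> ok
-- kalendar stepdays(n=-262) ~> 1739-12-22
-- kalendar monthhop(n=2) ~> 1740-02-22
-- kalendar pin(d=2157-11-11) ~> 2157-11-11
-- filer jot(p=/je/tru_ost, c=brucrost) ~> created
-- kalendar yhop(n=-9) ~> 2148-11-11
-- kalendar stepdays(n=-207) ~> 2148-04-18

Answer: {je/, je/crivuno_/, mavag=fuslo}


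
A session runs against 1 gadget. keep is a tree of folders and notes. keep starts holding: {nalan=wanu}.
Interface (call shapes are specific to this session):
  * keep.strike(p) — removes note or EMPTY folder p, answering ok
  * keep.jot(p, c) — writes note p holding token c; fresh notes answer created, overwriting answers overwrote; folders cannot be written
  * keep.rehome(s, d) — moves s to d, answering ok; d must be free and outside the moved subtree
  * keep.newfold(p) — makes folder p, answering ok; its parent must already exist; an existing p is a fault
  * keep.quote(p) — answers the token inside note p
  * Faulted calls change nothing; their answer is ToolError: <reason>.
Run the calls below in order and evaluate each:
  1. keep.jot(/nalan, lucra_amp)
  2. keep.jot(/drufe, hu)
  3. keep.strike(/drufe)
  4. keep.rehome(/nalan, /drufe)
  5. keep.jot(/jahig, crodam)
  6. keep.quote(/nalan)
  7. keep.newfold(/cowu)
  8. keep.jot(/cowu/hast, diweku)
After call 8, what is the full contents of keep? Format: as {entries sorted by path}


Answer: {cowu/, cowu/hast=diweku, drufe=lucra_amp, jahig=crodam}

Derivation:
Then jot using /nalan, lucra_amp, and observe overwrote.
I use jot using /drufe, hu, → created.
I try strike using /drufe, and observe ok.
Now I run rehome using /nalan, /drufe, yielding ok.
I call jot using /jahig, crodam, and observe created.
Next I call quote using /nalan, yielding ToolError: not found.
I try newfold using /cowu: ok.
Now I run jot using /cowu/hast, diweku, and get created.


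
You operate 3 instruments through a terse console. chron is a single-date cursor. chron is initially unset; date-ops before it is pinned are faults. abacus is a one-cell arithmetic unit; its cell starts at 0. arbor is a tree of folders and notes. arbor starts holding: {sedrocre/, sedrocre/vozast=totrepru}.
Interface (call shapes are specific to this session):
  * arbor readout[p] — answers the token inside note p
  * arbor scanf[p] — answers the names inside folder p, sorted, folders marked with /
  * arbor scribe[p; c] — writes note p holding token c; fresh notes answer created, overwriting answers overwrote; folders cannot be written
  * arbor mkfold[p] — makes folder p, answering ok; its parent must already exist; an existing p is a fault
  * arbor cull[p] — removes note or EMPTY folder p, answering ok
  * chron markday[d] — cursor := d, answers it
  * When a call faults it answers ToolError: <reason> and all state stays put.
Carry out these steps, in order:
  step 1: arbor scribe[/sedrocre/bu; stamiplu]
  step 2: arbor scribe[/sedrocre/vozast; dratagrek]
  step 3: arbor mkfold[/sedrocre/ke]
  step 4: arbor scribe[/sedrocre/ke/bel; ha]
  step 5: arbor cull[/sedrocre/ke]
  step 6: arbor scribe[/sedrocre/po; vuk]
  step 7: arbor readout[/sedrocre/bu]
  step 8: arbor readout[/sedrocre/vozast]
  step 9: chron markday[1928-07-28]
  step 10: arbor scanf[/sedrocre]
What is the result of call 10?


Act: arbor scribe[p=/sedrocre/bu; c=stamiplu]
Obs: created
Act: arbor scribe[p=/sedrocre/vozast; c=dratagrek]
Obs: overwrote
Act: arbor mkfold[p=/sedrocre/ke]
Obs: ok
Act: arbor scribe[p=/sedrocre/ke/bel; c=ha]
Obs: created
Act: arbor cull[p=/sedrocre/ke]
Obs: ToolError: not empty
Act: arbor scribe[p=/sedrocre/po; c=vuk]
Obs: created
Act: arbor readout[p=/sedrocre/bu]
Obs: stamiplu
Act: arbor readout[p=/sedrocre/vozast]
Obs: dratagrek
Act: chron markday[d=1928-07-28]
Obs: 1928-07-28
Act: arbor scanf[p=/sedrocre]
Obs: [bu, ke/, po, vozast]

Answer: [bu, ke/, po, vozast]


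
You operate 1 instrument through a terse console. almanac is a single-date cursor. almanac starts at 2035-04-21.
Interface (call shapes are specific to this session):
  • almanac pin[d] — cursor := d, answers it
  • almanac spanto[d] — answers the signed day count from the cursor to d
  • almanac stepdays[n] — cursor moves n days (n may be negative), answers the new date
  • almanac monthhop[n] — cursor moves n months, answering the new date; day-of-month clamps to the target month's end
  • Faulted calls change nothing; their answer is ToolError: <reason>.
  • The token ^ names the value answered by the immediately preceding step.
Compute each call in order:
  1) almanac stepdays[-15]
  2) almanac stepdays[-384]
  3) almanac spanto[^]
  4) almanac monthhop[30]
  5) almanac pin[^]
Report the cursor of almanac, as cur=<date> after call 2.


Answer: cur=2034-03-18

Derivation:
# almanac stepdays(n=-15) : 2035-04-06
# almanac stepdays(n=-384) : 2034-03-18
# almanac spanto(d=^) : 0
# almanac monthhop(n=30) : 2036-09-18
# almanac pin(d=^) : 2036-09-18


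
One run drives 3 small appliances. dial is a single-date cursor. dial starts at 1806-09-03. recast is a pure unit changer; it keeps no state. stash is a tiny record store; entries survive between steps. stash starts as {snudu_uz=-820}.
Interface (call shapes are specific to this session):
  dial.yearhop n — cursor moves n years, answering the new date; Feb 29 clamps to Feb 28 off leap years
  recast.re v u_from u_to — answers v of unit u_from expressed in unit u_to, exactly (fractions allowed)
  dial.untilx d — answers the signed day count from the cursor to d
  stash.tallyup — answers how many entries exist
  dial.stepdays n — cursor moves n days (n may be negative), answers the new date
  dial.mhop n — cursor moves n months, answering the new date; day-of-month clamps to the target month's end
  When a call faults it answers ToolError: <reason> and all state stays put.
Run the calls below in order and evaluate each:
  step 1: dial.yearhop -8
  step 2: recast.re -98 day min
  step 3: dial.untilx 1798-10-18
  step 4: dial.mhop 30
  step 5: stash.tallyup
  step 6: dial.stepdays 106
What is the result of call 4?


Answer: 1801-03-03

Derivation:
I invoke dial.yearhop using -8, and observe 1798-09-03.
I use recast.re using -98, day, min, → -141120.
I try dial.untilx using 1798-10-18: 45.
I try dial.mhop using 30, giving 1801-03-03.
I try stash.tallyup, and see 1.
I try dial.stepdays using 106: 1801-06-17.


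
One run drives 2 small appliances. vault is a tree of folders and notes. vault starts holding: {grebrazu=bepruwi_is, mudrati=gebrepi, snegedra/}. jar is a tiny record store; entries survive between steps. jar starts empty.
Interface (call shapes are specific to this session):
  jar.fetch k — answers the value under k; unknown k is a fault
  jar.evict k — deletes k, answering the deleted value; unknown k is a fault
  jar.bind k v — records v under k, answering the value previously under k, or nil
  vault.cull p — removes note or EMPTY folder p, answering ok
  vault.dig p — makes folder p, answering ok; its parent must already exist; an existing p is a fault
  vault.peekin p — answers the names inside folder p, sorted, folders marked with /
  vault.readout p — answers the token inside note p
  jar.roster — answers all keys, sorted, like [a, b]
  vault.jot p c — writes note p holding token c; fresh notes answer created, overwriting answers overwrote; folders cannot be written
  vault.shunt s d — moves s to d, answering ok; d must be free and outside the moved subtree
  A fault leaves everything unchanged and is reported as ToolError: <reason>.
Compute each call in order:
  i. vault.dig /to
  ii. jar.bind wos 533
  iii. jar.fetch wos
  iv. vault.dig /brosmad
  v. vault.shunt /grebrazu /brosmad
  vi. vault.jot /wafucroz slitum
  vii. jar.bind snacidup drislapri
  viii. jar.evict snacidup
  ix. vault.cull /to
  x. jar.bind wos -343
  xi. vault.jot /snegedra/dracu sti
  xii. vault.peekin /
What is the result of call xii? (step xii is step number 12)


·→ dig(p=/to)
·← ok
·→ bind(k=wos, v=533)
·← nil
·→ fetch(k=wos)
·← 533
·→ dig(p=/brosmad)
·← ok
·→ shunt(s=/grebrazu, d=/brosmad)
·← ToolError: exists
·→ jot(p=/wafucroz, c=slitum)
·← created
·→ bind(k=snacidup, v=drislapri)
·← nil
·→ evict(k=snacidup)
·← drislapri
·→ cull(p=/to)
·← ok
·→ bind(k=wos, v=-343)
·← 533
·→ jot(p=/snegedra/dracu, c=sti)
·← created
·→ peekin(p=/)
·← [brosmad/, grebrazu, mudrati, snegedra/, wafucroz]

Answer: [brosmad/, grebrazu, mudrati, snegedra/, wafucroz]


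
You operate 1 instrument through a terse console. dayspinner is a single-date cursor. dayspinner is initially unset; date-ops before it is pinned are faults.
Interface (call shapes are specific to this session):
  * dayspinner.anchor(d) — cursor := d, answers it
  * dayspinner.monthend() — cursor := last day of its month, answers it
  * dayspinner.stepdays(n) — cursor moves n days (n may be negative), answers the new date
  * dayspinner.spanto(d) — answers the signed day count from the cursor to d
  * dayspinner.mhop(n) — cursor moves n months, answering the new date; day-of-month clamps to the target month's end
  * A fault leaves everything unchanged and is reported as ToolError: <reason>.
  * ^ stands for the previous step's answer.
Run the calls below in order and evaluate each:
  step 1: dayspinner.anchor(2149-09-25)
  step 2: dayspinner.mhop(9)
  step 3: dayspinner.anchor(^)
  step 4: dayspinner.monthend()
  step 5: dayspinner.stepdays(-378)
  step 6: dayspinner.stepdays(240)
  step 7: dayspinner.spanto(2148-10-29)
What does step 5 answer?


Answer: 2149-06-17

Derivation:
·→ dayspinner.anchor(2149-09-25)
·← 2149-09-25
·→ dayspinner.mhop(9)
·← 2150-06-25
·→ dayspinner.anchor(^)
·← 2150-06-25
·→ dayspinner.monthend()
·← 2150-06-30
·→ dayspinner.stepdays(-378)
·← 2149-06-17
·→ dayspinner.stepdays(240)
·← 2150-02-12
·→ dayspinner.spanto(2148-10-29)
·← -471


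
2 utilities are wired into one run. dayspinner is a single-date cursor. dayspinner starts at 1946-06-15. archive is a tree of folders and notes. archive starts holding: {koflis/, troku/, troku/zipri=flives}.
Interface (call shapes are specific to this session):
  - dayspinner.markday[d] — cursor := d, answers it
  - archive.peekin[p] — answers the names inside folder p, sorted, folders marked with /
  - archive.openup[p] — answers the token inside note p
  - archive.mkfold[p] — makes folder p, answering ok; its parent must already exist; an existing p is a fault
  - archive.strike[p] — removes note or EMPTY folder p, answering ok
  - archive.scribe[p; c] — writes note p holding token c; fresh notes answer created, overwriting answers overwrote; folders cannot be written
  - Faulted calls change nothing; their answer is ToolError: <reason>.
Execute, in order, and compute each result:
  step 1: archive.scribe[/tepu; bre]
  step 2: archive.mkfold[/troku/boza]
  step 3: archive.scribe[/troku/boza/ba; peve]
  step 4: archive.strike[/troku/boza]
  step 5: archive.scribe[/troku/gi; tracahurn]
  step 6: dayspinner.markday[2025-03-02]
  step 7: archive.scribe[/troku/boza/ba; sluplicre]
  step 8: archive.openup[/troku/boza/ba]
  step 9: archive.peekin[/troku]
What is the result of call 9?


Answer: [boza/, gi, zipri]

Derivation:
I use archive.scribe using p: /tepu, c: bre, and get created.
I invoke archive.mkfold using p: /troku/boza, — result: ok.
Invoking archive.scribe using p: /troku/boza/ba, c: peve: created.
Invoking archive.strike using p: /troku/boza, which returns ToolError: not empty.
Using archive.scribe using p: /troku/gi, c: tracahurn, which returns created.
I use dayspinner.markday using d: 2025-03-02, giving 2025-03-02.
I try archive.scribe using p: /troku/boza/ba, c: sluplicre, yielding overwrote.
Using archive.openup using p: /troku/boza/ba, and see sluplicre.
Using archive.peekin using p: /troku, and get [boza/, gi, zipri].


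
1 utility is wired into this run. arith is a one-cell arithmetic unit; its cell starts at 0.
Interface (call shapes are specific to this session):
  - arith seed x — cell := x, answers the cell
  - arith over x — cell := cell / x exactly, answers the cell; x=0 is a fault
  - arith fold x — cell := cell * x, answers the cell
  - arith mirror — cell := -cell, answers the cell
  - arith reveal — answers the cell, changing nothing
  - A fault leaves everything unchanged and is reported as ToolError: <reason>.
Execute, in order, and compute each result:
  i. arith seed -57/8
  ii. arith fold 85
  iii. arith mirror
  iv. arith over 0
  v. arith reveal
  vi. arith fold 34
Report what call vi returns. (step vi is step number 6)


Answer: 82365/4

Derivation:
> arith seed x: -57/8
  -57/8
> arith fold x: 85
  -4845/8
> arith mirror
  4845/8
> arith over x: 0
  ToolError: division by zero
> arith reveal
  4845/8
> arith fold x: 34
  82365/4


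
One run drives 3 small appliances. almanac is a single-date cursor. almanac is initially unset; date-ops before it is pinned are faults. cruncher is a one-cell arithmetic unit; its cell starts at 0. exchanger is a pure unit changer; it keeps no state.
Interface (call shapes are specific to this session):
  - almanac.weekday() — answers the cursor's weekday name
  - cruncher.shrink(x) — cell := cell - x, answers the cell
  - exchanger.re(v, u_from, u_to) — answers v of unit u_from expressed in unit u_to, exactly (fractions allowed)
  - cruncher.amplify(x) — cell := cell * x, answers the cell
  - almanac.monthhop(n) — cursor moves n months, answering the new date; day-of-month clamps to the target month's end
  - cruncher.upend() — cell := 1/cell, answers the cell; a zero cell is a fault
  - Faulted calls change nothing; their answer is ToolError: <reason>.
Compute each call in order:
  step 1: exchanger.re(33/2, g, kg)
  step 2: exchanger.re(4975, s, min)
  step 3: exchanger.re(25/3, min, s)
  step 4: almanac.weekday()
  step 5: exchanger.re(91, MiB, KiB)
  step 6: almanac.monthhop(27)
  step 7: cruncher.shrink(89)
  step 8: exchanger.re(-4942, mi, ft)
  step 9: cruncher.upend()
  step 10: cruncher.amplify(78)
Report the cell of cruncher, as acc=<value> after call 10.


Answer: acc=-78/89

Derivation:
Do: exchanger.re[v→33/2; u_from→g; u_to→kg]
See: 33/2000
Do: exchanger.re[v→4975; u_from→s; u_to→min]
See: 995/12
Do: exchanger.re[v→25/3; u_from→min; u_to→s]
See: 500
Do: almanac.weekday[]
See: ToolError: no date set
Do: exchanger.re[v→91; u_from→MiB; u_to→KiB]
See: 93184
Do: almanac.monthhop[n→27]
See: ToolError: no date set
Do: cruncher.shrink[x→89]
See: -89
Do: exchanger.re[v→-4942; u_from→mi; u_to→ft]
See: -26093760
Do: cruncher.upend[]
See: -1/89
Do: cruncher.amplify[x→78]
See: -78/89


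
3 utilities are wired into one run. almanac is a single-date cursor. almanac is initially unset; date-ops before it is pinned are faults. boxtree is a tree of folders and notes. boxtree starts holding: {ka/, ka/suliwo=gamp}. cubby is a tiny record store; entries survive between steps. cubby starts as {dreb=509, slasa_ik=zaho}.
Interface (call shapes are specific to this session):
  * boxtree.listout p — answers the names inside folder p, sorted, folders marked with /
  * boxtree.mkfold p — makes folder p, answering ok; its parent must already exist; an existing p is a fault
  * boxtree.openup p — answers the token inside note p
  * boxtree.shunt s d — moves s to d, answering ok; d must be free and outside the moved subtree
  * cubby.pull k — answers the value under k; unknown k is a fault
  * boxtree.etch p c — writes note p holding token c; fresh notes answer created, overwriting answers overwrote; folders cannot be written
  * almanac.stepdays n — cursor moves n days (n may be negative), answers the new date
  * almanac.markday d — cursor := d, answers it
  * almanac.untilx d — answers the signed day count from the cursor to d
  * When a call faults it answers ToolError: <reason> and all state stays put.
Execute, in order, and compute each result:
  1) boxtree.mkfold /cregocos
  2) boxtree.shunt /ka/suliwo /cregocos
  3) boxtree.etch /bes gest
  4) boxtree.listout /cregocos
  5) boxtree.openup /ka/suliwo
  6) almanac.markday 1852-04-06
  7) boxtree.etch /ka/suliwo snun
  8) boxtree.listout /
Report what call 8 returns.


# boxtree.mkfold(p: /cregocos) == ok
# boxtree.shunt(s: /ka/suliwo, d: /cregocos) == ToolError: exists
# boxtree.etch(p: /bes, c: gest) == created
# boxtree.listout(p: /cregocos) == []
# boxtree.openup(p: /ka/suliwo) == gamp
# almanac.markday(d: 1852-04-06) == 1852-04-06
# boxtree.etch(p: /ka/suliwo, c: snun) == overwrote
# boxtree.listout(p: /) == [bes, cregocos/, ka/]

Answer: [bes, cregocos/, ka/]


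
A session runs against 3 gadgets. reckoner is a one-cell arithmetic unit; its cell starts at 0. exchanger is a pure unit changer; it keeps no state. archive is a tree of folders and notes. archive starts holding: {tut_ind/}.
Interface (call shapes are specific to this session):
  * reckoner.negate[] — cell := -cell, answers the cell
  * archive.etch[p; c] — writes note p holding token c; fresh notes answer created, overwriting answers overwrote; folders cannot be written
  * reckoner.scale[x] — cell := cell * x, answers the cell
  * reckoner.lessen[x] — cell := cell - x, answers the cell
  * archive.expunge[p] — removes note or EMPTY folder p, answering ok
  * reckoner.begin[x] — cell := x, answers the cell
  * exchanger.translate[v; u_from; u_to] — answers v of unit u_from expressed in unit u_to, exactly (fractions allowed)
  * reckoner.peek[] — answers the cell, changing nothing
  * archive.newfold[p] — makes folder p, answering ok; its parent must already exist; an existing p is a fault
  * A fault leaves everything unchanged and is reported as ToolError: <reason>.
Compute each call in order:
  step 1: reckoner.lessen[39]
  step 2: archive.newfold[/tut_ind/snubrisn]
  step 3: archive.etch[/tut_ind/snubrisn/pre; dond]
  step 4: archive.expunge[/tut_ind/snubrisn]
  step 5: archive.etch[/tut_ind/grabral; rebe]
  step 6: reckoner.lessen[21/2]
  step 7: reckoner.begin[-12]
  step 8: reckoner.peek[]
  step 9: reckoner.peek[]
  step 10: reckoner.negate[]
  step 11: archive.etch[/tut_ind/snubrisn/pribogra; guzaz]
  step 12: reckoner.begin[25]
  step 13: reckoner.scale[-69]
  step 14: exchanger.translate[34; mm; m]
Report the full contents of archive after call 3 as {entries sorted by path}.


·→ reckoner.lessen(x→39)
·← -39
·→ archive.newfold(p→/tut_ind/snubrisn)
·← ok
·→ archive.etch(p→/tut_ind/snubrisn/pre, c→dond)
·← created
·→ archive.expunge(p→/tut_ind/snubrisn)
·← ToolError: not empty
·→ archive.etch(p→/tut_ind/grabral, c→rebe)
·← created
·→ reckoner.lessen(x→21/2)
·← -99/2
·→ reckoner.begin(x→-12)
·← -12
·→ reckoner.peek()
·← -12
·→ reckoner.peek()
·← -12
·→ reckoner.negate()
·← 12
·→ archive.etch(p→/tut_ind/snubrisn/pribogra, c→guzaz)
·← created
·→ reckoner.begin(x→25)
·← 25
·→ reckoner.scale(x→-69)
·← -1725
·→ exchanger.translate(v→34, u_from→mm, u_to→m)
·← 17/500

Answer: {tut_ind/, tut_ind/snubrisn/, tut_ind/snubrisn/pre=dond}


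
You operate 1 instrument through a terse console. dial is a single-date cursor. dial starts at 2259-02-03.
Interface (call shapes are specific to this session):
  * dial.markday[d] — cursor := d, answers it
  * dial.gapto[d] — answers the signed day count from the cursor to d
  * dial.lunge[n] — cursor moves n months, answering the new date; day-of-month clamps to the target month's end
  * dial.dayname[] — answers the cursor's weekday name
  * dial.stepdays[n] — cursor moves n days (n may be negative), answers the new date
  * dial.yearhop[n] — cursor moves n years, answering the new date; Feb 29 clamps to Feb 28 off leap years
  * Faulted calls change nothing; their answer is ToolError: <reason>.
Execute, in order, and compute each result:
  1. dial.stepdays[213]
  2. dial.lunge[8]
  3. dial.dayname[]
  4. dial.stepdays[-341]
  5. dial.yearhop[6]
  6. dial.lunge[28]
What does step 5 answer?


-> stepdays(n: 213)
<- 2259-09-04
-> lunge(n: 8)
<- 2260-05-04
-> dayname()
<- Friday
-> stepdays(n: -341)
<- 2259-05-29
-> yearhop(n: 6)
<- 2265-05-29
-> lunge(n: 28)
<- 2267-09-29

Answer: 2265-05-29


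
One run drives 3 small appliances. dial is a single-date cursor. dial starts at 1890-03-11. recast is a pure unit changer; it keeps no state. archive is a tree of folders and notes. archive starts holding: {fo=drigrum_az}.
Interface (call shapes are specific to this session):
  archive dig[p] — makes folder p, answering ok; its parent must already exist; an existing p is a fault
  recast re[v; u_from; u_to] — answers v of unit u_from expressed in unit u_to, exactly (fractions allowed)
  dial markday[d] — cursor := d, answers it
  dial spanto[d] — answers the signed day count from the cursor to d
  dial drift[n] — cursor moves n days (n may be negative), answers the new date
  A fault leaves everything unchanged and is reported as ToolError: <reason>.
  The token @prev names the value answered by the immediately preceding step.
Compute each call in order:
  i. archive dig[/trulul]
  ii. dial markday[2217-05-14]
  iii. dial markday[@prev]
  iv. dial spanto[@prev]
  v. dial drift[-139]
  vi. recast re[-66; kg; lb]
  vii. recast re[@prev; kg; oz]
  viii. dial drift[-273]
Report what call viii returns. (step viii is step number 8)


I use archive dig using p→/trulul, and observe ok.
Now I run dial markday using d→2217-05-14, which returns 2217-05-14.
Next I call dial markday using d→@prev, giving 2217-05-14.
I call dial spanto using d→@prev, giving 0.
Next I call dial drift using n→-139, and get 2216-12-26.
Using recast re using v→-66, u_from→kg, u_to→lb, and get -600000000/4123567.
I run recast re using v→@prev, u_from→kg, u_to→oz, → -960000000000000000/187041852838379.
I invoke dial drift using n→-273, giving 2216-03-28.

Answer: 2216-03-28


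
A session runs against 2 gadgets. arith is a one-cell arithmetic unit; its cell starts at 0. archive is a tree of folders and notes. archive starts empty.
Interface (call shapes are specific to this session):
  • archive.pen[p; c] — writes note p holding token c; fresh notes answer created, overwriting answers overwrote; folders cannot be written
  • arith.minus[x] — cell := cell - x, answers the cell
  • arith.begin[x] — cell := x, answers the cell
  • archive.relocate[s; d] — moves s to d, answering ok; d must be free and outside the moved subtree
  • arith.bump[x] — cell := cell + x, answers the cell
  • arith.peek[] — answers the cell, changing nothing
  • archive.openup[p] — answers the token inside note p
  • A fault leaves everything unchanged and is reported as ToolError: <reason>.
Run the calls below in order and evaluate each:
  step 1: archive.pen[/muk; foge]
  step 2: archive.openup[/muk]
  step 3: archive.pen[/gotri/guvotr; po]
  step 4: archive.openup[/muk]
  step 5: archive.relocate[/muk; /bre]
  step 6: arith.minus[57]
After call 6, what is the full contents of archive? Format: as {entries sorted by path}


Answer: {bre=foge}

Derivation:
% 1. archive.pen(p→/muk, c→foge) -> created
% 2. archive.openup(p→/muk) -> foge
% 3. archive.pen(p→/gotri/guvotr, c→po) -> ToolError: no parent
% 4. archive.openup(p→/muk) -> foge
% 5. archive.relocate(s→/muk, d→/bre) -> ok
% 6. arith.minus(x→57) -> -57


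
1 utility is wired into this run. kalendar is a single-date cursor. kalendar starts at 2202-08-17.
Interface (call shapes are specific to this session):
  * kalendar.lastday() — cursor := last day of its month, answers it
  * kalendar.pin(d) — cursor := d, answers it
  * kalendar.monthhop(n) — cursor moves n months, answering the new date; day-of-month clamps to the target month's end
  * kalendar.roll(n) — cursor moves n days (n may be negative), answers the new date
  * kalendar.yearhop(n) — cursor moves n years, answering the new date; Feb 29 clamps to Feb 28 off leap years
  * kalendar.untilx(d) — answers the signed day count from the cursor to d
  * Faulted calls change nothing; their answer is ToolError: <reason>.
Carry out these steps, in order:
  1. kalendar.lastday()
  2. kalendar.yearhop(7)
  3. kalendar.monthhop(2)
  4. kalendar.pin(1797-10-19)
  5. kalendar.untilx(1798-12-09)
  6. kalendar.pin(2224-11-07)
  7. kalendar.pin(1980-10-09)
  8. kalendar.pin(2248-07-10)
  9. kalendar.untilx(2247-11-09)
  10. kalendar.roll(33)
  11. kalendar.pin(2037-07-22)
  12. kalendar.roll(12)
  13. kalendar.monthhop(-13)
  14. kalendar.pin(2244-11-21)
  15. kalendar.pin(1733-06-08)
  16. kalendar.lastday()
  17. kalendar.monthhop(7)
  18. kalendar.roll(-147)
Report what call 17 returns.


> kalendar.lastday
= 2202-08-31
> kalendar.yearhop n=7
= 2209-08-31
> kalendar.monthhop n=2
= 2209-10-31
> kalendar.pin d=1797-10-19
= 1797-10-19
> kalendar.untilx d=1798-12-09
= 416
> kalendar.pin d=2224-11-07
= 2224-11-07
> kalendar.pin d=1980-10-09
= 1980-10-09
> kalendar.pin d=2248-07-10
= 2248-07-10
> kalendar.untilx d=2247-11-09
= -244
> kalendar.roll n=33
= 2248-08-12
> kalendar.pin d=2037-07-22
= 2037-07-22
> kalendar.roll n=12
= 2037-08-03
> kalendar.monthhop n=-13
= 2036-07-03
> kalendar.pin d=2244-11-21
= 2244-11-21
> kalendar.pin d=1733-06-08
= 1733-06-08
> kalendar.lastday
= 1733-06-30
> kalendar.monthhop n=7
= 1734-01-30
> kalendar.roll n=-147
= 1733-09-05

Answer: 1734-01-30


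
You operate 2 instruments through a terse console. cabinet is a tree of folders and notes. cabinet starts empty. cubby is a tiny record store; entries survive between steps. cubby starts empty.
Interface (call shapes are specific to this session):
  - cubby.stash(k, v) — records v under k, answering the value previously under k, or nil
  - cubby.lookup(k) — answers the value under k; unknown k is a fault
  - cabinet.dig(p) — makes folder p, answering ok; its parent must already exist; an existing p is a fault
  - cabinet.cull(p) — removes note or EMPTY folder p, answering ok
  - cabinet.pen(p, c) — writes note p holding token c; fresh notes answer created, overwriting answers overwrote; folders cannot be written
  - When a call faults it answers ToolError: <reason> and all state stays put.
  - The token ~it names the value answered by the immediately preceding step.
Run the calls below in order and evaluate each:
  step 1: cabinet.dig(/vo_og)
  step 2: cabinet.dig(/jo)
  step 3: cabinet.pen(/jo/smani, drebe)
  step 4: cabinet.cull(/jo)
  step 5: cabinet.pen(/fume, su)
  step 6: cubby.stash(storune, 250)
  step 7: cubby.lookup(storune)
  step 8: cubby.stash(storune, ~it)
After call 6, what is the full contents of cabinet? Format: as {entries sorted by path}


Answer: {fume=su, jo/, jo/smani=drebe, vo_og/}

Derivation:
~$ cabinet.dig p: /vo_og
= ok
~$ cabinet.dig p: /jo
= ok
~$ cabinet.pen p: /jo/smani c: drebe
= created
~$ cabinet.cull p: /jo
= ToolError: not empty
~$ cabinet.pen p: /fume c: su
= created
~$ cubby.stash k: storune v: 250
= nil
~$ cubby.lookup k: storune
= 250
~$ cubby.stash k: storune v: ~it
= 250


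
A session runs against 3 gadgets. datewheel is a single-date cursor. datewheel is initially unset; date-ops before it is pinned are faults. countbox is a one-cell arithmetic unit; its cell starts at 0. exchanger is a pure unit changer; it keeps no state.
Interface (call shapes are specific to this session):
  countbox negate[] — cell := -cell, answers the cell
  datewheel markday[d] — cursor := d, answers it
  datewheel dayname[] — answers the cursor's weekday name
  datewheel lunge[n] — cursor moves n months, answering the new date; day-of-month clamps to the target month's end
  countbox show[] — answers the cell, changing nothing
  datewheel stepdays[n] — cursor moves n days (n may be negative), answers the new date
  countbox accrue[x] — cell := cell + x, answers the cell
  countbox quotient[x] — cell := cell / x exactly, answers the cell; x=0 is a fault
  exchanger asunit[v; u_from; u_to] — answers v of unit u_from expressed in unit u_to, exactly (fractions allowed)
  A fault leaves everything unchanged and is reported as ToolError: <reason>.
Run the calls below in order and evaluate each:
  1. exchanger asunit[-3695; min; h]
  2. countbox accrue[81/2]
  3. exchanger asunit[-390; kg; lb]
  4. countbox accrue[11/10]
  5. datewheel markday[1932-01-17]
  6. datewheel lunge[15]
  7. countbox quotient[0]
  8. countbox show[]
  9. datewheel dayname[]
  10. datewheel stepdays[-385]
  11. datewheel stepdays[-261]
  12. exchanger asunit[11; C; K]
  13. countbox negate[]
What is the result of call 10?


Answer: 1932-03-28

Derivation:
$ exchanger asunit v: -3695 u_from: min u_to: h
  -739/12
$ countbox accrue x: 81/2
  81/2
$ exchanger asunit v: -390 u_from: kg u_to: lb
  -39000000000/45359237
$ countbox accrue x: 11/10
  208/5
$ datewheel markday d: 1932-01-17
  1932-01-17
$ datewheel lunge n: 15
  1933-04-17
$ countbox quotient x: 0
  ToolError: division by zero
$ countbox show
  208/5
$ datewheel dayname
  Monday
$ datewheel stepdays n: -385
  1932-03-28
$ datewheel stepdays n: -261
  1931-07-11
$ exchanger asunit v: 11 u_from: C u_to: K
  5683/20
$ countbox negate
  -208/5


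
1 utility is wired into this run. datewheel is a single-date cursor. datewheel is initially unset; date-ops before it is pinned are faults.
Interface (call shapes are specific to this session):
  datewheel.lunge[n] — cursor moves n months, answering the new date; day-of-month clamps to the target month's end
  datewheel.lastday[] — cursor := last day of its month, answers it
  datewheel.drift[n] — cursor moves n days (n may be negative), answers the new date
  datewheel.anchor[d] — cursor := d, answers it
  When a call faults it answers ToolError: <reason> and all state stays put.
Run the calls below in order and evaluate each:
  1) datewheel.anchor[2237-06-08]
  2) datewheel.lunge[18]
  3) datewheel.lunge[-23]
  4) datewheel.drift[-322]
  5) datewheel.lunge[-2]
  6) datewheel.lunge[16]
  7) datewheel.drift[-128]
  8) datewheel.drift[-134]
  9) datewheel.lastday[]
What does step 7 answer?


Answer: 2236-12-14

Derivation:
Step: datewheel.anchor[d→2237-06-08]
Result: 2237-06-08
Step: datewheel.lunge[n→18]
Result: 2238-12-08
Step: datewheel.lunge[n→-23]
Result: 2237-01-08
Step: datewheel.drift[n→-322]
Result: 2236-02-21
Step: datewheel.lunge[n→-2]
Result: 2235-12-21
Step: datewheel.lunge[n→16]
Result: 2237-04-21
Step: datewheel.drift[n→-128]
Result: 2236-12-14
Step: datewheel.drift[n→-134]
Result: 2236-08-02
Step: datewheel.lastday[]
Result: 2236-08-31


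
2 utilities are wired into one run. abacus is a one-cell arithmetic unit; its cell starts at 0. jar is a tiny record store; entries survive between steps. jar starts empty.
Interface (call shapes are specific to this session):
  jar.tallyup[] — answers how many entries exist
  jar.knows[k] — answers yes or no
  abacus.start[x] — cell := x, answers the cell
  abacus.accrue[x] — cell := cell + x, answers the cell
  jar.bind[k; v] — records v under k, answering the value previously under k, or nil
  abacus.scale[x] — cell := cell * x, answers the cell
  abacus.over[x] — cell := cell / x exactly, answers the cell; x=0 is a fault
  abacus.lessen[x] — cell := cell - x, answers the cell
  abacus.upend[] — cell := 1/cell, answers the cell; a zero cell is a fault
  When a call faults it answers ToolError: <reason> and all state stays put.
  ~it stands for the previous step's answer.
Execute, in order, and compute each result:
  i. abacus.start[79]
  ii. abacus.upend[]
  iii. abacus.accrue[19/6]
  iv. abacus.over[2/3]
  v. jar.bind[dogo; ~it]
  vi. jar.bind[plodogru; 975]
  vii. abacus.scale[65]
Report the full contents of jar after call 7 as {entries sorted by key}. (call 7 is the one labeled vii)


>>> abacus.start x=79
[out] 79
>>> abacus.upend
[out] 1/79
>>> abacus.accrue x=19/6
[out] 1507/474
>>> abacus.over x=2/3
[out] 1507/316
>>> jar.bind k=dogo v=~it
[out] nil
>>> jar.bind k=plodogru v=975
[out] nil
>>> abacus.scale x=65
[out] 97955/316

Answer: {dogo=1507/316, plodogru=975}


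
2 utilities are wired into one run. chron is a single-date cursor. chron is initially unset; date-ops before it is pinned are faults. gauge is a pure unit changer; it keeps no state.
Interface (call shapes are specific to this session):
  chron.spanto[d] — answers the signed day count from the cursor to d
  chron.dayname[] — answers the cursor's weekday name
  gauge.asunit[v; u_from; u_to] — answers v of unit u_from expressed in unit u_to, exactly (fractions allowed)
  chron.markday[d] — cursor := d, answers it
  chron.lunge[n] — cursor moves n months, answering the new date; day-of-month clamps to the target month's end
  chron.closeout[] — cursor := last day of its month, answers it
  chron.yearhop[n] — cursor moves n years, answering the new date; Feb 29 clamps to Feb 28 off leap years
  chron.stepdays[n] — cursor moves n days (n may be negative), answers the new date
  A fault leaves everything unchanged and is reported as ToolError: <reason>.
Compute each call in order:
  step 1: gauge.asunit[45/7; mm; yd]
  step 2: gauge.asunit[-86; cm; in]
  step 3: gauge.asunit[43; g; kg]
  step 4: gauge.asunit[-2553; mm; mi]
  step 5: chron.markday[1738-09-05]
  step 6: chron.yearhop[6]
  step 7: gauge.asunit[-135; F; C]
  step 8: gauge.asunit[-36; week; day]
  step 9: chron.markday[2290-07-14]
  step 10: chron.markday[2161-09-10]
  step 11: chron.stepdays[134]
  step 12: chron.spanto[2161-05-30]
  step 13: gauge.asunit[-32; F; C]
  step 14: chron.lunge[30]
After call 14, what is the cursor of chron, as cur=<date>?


! asunit(v='45/7', u_from='mm', u_to='yd') -> 25/3556
! asunit(v='-86', u_from='cm', u_to='in') -> -4300/127
! asunit(v='43', u_from='g', u_to='kg') -> 43/1000
! asunit(v='-2553', u_from='mm', u_to='mi') -> -851/536448
! markday(d='1738-09-05') -> 1738-09-05
! yearhop(n='6') -> 1744-09-05
! asunit(v='-135', u_from='F', u_to='C') -> -835/9
! asunit(v='-36', u_from='week', u_to='day') -> -252
! markday(d='2290-07-14') -> 2290-07-14
! markday(d='2161-09-10') -> 2161-09-10
! stepdays(n='134') -> 2162-01-22
! spanto(d='2161-05-30') -> -237
! asunit(v='-32', u_from='F', u_to='C') -> -320/9
! lunge(n='30') -> 2164-07-22

Answer: cur=2164-07-22


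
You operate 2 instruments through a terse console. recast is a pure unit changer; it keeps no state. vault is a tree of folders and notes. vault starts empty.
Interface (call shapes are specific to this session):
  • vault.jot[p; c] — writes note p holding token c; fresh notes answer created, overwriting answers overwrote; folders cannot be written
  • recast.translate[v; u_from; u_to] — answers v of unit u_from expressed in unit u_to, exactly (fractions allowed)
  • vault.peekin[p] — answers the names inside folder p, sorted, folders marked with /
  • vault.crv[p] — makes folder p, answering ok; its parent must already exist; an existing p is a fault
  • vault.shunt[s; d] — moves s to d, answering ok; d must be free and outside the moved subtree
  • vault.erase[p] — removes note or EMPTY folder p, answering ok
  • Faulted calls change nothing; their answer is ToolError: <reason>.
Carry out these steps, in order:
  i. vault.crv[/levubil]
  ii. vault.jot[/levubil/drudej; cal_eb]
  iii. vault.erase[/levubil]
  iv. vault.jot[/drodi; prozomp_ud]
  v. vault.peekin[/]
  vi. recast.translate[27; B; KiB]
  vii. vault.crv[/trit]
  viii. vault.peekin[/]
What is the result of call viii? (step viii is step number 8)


Answer: [drodi, levubil/, trit/]

Derivation:
~$ vault.crv p→/levubil
:: ok
~$ vault.jot p→/levubil/drudej c→cal_eb
:: created
~$ vault.erase p→/levubil
:: ToolError: not empty
~$ vault.jot p→/drodi c→prozomp_ud
:: created
~$ vault.peekin p→/
:: [drodi, levubil/]
~$ recast.translate v→27 u_from→B u_to→KiB
:: 27/1024
~$ vault.crv p→/trit
:: ok
~$ vault.peekin p→/
:: [drodi, levubil/, trit/]


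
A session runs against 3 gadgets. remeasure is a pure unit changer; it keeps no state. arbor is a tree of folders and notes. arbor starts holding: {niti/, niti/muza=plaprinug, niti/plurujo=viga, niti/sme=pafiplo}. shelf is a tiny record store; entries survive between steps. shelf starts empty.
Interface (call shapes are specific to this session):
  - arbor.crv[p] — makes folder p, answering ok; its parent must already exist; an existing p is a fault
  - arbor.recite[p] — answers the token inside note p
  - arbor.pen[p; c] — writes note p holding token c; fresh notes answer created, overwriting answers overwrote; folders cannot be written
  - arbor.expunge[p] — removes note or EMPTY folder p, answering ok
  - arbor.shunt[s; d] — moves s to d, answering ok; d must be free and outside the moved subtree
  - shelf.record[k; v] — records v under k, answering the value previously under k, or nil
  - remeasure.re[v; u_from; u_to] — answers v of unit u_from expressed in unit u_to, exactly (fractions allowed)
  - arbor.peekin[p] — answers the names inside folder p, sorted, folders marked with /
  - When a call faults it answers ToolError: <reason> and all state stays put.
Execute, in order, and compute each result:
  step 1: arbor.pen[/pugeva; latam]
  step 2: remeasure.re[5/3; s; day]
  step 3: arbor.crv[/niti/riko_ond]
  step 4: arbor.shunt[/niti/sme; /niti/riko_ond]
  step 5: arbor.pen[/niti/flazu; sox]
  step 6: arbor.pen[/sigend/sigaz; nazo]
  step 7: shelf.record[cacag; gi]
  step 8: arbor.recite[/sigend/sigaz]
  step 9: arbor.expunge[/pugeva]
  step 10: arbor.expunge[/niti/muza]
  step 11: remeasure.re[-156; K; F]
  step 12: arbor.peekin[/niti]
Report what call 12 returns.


Answer: [flazu, plurujo, riko_ond/, sme]

Derivation:
Then arbor.pen passing p→/pugeva, c→latam, yielding created.
Next I call remeasure.re passing v→5/3, u_from→s, u_to→day, giving 1/51840.
Invoking arbor.crv passing p→/niti/riko_ond, yielding ok.
Then arbor.shunt passing s→/niti/sme, d→/niti/riko_ond: ToolError: exists.
I call arbor.pen passing p→/niti/flazu, c→sox, giving created.
I use arbor.pen passing p→/sigend/sigaz, c→nazo: ToolError: no parent.
Now I run shelf.record passing k→cacag, v→gi: nil.
Now I run arbor.recite passing p→/sigend/sigaz, yielding ToolError: not found.
Using arbor.expunge passing p→/pugeva, yielding ok.
Using arbor.expunge passing p→/niti/muza, which returns ok.
Invoking remeasure.re passing v→-156, u_from→K, u_to→F, and get -74047/100.
I try arbor.peekin passing p→/niti, → [flazu, plurujo, riko_ond/, sme].
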